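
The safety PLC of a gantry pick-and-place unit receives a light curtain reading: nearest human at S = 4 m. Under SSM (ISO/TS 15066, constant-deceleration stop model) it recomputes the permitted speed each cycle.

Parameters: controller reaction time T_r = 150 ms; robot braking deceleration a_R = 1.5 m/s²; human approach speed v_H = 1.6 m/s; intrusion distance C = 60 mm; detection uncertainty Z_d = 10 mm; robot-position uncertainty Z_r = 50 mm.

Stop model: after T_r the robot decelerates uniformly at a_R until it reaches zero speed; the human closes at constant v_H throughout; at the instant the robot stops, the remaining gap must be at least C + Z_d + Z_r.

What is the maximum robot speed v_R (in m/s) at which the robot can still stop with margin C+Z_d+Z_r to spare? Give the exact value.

v_R_max = 39/20 m/s = 1.9500 m/s

collect terms ⇒ (1/3)·v_R² + (73/60)·v_R + (-91/25) = 0
  disc = (73/60)² − 4·(1/3)·(-91/25) = 22801/3600 ; √disc = 151/60
  v_R = (−(73/60) + 151/60) / (2·(1/3)) = 39/20 m/s
check:
stop time T_s = (39/20)/(3/2) = 1.3000 s
reaction-phase robot travel = 1.9500·0.1500 = 0.2925 m
robot under decel: 1.9500²/(2·1.5000) = 1.2675 m
human closes 1.6000·1.4500 = 2.3200 m
residual clearance needed = 0.0600+0.0100+0.0500 = 0.1200 m
sum ≈ 0.2925+1.2675+2.3200+0.1200 ≈ 4.0000 m = S ✓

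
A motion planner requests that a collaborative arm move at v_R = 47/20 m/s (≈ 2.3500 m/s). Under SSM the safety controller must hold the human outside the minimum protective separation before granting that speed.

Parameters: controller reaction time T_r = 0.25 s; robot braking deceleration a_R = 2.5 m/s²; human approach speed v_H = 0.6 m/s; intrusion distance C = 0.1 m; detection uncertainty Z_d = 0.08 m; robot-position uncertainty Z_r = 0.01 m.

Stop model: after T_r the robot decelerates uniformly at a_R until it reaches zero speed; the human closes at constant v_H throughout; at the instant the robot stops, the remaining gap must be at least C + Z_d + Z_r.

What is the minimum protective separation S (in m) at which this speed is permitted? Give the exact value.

braking lasts T_s = (47/20)/(5/2) = 0.9400 s
robot in T_r: 2.3500·0.2500 = 0.5875 m
braking distance = 2.3500²/(2·2.5000) = 1.1045 m
person approaches 0.6000·(0.2500+0.9400) = 0.7140 m
margins: 0.1000+0.0800+0.0100 = 0.1900 m
S_min ≈ 0.5875+1.1045+0.7140+0.1900  ⇒  S_min = 649/250 m

S_min = 649/250 m = 2.5960 m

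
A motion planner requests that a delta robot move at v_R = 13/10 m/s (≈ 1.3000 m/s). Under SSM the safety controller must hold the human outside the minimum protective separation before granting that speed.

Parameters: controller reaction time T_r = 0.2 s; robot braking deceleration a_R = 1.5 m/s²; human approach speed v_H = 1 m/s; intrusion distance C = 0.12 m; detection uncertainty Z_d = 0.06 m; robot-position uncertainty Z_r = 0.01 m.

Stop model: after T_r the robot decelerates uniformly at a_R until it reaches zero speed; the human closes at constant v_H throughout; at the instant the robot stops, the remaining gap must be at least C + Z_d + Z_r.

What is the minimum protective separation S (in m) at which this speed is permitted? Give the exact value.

S_min = 52/25 m = 2.0800 m

stop time T_s = (13/10)/(3/2) = 0.8667 s
robot covers v_R·T_r = 1.3000·0.2000 = 0.2600 m before braking
robot covers 1.3000·0.8667 − ½·1.5000·0.8667² = 0.5633 m while stopping
human closes 1.0000·1.0667 = 1.0667 m
residual clearance needed = 0.1200+0.0600+0.0100 = 0.1900 m
S_min ≈ 0.2600+0.5633+1.0667+0.1900  ⇒  S_min = 52/25 m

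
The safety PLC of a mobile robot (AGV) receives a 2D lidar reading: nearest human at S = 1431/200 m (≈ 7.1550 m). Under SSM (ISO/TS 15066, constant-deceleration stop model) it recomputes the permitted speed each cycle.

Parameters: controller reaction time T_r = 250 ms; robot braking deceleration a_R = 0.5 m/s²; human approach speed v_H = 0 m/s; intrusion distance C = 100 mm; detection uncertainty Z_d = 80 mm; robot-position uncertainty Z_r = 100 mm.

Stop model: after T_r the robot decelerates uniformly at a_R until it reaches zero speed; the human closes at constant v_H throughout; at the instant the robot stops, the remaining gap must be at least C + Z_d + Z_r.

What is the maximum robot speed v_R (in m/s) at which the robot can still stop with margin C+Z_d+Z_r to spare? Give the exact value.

quadratic (1)·v² + (1/4)·v + (-55/8) = 0
  disc = (1/4)² − 4·(1)·(-55/8) = 441/16 ; √disc = 21/4
  v_R = (−(1/4) + 21/4) / (2·(1)) = 5/2 m/s
check:
stop time T_s = (5/2)/(1/2) = 5.0000 s
robot in T_r: 2.5000·0.2500 = 0.6250 m
robot covers 2.5000·5.0000 − ½·0.5000·5.0000² = 6.2500 m while stopping
human closes 0.0000·5.2500 = 0.0000 m
margins: 0.1000+0.0800+0.1000 = 0.2800 m
sum ≈ 0.6250+6.2500+0.0000+0.2800 ≈ 7.1550 m = S ✓

v_R_max = 5/2 m/s = 2.5000 m/s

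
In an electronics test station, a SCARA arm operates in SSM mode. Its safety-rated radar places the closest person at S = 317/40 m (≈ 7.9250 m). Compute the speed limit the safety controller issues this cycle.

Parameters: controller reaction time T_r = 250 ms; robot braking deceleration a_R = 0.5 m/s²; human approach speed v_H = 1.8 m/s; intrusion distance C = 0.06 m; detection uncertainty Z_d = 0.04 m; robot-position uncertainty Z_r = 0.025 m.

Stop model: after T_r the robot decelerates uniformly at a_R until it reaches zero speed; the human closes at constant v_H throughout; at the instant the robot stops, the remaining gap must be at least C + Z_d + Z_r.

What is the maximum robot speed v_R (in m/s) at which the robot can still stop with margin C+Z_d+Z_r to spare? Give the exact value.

v_R_max = 7/5 m/s = 1.4000 m/s

collect terms ⇒ (1)·v_R² + (77/20)·v_R + (-147/20) = 0
  disc = (77/20)² − 4·(1)·(-147/20) = 17689/400 ; √disc = 133/20
  v_R = (−(77/20) + 133/20) / (2·(1)) = 7/5 m/s
check:
braking lasts T_s = (7/5)/(1/2) = 2.8000 s
robot covers v_R·T_r = 1.4000·0.2500 = 0.3500 m before braking
braking distance = 1.4000²/(2·0.5000) = 1.9600 m
human over T_r+T_s: 1.8000·(0.2500+2.8000) = 5.4900 m
C+Z_d+Z_r = 0.0600+0.0400+0.0250 = 0.1250 m
sum ≈ 0.3500+1.9600+5.4900+0.1250 ≈ 7.9250 m = S ✓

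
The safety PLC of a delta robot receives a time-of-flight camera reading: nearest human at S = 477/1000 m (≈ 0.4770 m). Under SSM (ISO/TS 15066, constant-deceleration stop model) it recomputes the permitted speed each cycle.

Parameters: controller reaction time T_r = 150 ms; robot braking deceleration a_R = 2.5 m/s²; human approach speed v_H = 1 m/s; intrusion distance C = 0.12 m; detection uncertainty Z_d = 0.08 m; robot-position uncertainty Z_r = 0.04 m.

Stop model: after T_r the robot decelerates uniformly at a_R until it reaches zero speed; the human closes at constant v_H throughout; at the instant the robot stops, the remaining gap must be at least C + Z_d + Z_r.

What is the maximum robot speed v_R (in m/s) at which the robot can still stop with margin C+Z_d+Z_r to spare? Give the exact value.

collect terms ⇒ (1/5)·v_R² + (11/20)·v_R + (-87/1000) = 0
  disc = (11/20)² − 4·(1/5)·(-87/1000) = 3721/10000 ; √disc = 61/100
  v_R = (−(11/20) + 61/100) / (2·(1/5)) = 3/20 m/s
check:
stop time T_s = (3/20)/(5/2) = 0.0600 s
robot covers v_R·T_r = 0.1500·0.1500 = 0.0225 m before braking
braking distance = 0.1500²/(2·2.5000) = 0.0045 m
human over T_r+T_s: 1.0000·(0.1500+0.0600) = 0.2100 m
C+Z_d+Z_r = 0.1200+0.0800+0.0400 = 0.2400 m
sum ≈ 0.0225+0.0045+0.2100+0.2400 ≈ 0.4770 m = S ✓

v_R_max = 3/20 m/s = 0.1500 m/s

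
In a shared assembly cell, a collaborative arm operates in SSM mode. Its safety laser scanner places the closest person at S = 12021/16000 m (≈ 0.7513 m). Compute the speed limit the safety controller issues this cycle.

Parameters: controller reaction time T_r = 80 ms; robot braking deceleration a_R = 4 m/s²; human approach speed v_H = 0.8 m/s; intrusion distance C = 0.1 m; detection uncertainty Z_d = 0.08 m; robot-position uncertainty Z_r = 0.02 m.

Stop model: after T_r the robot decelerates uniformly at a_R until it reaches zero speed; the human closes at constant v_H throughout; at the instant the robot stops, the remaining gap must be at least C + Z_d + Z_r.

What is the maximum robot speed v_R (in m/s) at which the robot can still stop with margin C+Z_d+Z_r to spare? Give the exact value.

quadratic (1/8)·v² + (7/25)·v + (-7797/16000) = 0
  disc = (7/25)² − 4·(1/8)·(-7797/16000) = 51529/160000 ; √disc = 227/400
  v_R = (−(7/25) + 227/400) / (2·(1/8)) = 23/20 m/s
check:
braking lasts T_s = (23/20)/4 = 0.2875 s
robot covers v_R·T_r = 1.1500·0.0800 = 0.0920 m before braking
braking distance = 1.1500²/(2·4.0000) = 0.1653 m
person approaches 0.8000·(0.0800+0.2875) = 0.2940 m
residual clearance needed = 0.1000+0.0800+0.0200 = 0.2000 m
sum ≈ 0.0920+0.1653+0.2940+0.2000 ≈ 0.7513 m = S ✓

v_R_max = 23/20 m/s = 1.1500 m/s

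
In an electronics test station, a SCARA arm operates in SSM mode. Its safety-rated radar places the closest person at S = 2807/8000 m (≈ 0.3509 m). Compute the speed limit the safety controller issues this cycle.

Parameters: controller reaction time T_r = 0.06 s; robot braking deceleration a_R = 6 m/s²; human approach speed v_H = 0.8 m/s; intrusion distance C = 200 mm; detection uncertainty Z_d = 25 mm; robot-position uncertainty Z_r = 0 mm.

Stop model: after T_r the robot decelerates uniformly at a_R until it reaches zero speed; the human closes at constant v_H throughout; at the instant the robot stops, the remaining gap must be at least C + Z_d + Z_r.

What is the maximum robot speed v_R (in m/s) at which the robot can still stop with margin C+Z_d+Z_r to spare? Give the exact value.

v_R_max = 7/20 m/s = 0.3500 m/s

quadratic (1/12)·v² + (29/150)·v + (-623/8000) = 0
  disc = (29/150)² − 4·(1/12)·(-623/8000) = 22801/360000 ; √disc = 151/600
  v_R = (−(29/150) + 151/600) / (2·(1/12)) = 7/20 m/s
check:
T_s = v_R/a_R = (7/20)/6 = 0.0583 s
robot covers v_R·T_r = 0.3500·0.0600 = 0.0210 m before braking
robot under decel: 0.3500²/(2·6.0000) = 0.0102 m
human over T_r+T_s: 0.8000·(0.0600+0.0583) = 0.0947 m
residual clearance needed = 0.2000+0.0250+0.0000 = 0.2250 m
sum ≈ 0.0210+0.0102+0.0947+0.2250 ≈ 0.3509 m = S ✓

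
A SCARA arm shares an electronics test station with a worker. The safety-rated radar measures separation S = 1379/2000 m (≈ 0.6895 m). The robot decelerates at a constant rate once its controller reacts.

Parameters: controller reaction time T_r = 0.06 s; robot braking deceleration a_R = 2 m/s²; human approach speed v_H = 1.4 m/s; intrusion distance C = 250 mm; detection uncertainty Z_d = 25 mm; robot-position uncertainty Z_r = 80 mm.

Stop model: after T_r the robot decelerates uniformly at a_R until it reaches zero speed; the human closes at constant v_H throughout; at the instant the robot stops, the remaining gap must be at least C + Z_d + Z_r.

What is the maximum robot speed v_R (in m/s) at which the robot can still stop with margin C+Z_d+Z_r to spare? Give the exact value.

v_R_max = 3/10 m/s = 0.3000 m/s

collect terms ⇒ (1/4)·v_R² + (19/25)·v_R + (-501/2000) = 0
  disc = (19/25)² − 4·(1/4)·(-501/2000) = 8281/10000 ; √disc = 91/100
  v_R = (−(19/25) + 91/100) / (2·(1/4)) = 3/10 m/s
check:
braking lasts T_s = (3/10)/2 = 0.1500 s
reaction-phase robot travel = 0.3000·0.0600 = 0.0180 m
robot under decel: 0.3000²/(2·2.0000) = 0.0225 m
person approaches 1.4000·(0.0600+0.1500) = 0.2940 m
C+Z_d+Z_r = 0.2500+0.0250+0.0800 = 0.3550 m
sum ≈ 0.0180+0.0225+0.2940+0.3550 ≈ 0.6895 m = S ✓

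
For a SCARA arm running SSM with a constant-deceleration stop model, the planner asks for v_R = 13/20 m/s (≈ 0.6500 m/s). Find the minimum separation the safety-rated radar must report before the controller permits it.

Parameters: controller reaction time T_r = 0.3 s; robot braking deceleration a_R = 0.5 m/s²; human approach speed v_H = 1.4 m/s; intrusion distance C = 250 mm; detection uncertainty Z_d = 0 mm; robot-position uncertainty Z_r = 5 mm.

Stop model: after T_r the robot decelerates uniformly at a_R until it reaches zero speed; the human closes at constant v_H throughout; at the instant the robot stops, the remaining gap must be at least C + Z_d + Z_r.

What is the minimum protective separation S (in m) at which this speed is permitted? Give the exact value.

braking lasts T_s = (13/20)/(1/2) = 1.3000 s
reaction-phase robot travel = 0.6500·0.3000 = 0.1950 m
robot covers 0.6500·1.3000 − ½·0.5000·1.3000² = 0.4225 m while stopping
human closes 1.4000·1.6000 = 2.2400 m
residual clearance needed = 0.2500+0.0000+0.0050 = 0.2550 m
S_min ≈ 0.1950+0.4225+2.2400+0.2550  ⇒  S_min = 249/80 m

S_min = 249/80 m = 3.1125 m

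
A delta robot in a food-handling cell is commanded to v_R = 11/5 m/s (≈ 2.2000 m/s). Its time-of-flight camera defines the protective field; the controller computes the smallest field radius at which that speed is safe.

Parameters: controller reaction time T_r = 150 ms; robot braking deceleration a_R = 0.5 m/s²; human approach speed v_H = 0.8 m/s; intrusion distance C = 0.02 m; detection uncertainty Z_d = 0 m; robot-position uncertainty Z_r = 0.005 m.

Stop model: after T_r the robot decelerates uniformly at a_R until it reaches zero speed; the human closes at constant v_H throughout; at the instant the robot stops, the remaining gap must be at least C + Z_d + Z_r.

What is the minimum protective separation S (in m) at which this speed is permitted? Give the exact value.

braking lasts T_s = (11/5)/(1/2) = 4.4000 s
robot covers v_R·T_r = 2.2000·0.1500 = 0.3300 m before braking
robot under decel: 2.2000²/(2·0.5000) = 4.8400 m
person approaches 0.8000·(0.1500+4.4000) = 3.6400 m
C+Z_d+Z_r = 0.0200+0.0000+0.0050 = 0.0250 m
S_min ≈ 0.3300+4.8400+3.6400+0.0250  ⇒  S_min = 1767/200 m

S_min = 1767/200 m = 8.8350 m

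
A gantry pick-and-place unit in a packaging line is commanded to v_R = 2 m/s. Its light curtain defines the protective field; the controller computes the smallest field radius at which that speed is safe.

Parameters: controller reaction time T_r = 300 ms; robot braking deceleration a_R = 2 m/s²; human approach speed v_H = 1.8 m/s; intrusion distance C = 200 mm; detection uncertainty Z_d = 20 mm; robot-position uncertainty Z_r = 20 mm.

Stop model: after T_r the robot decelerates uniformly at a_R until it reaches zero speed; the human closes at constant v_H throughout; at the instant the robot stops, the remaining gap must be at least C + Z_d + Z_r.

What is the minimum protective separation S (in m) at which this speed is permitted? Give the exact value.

stop time T_s = 2/2 = 1.0000 s
robot covers v_R·T_r = 2.0000·0.3000 = 0.6000 m before braking
robot covers 2.0000·1.0000 − ½·2.0000·1.0000² = 1.0000 m while stopping
human closes 1.8000·1.3000 = 2.3400 m
C+Z_d+Z_r = 0.2000+0.0200+0.0200 = 0.2400 m
S_min ≈ 0.6000+1.0000+2.3400+0.2400  ⇒  S_min = 209/50 m

S_min = 209/50 m = 4.1800 m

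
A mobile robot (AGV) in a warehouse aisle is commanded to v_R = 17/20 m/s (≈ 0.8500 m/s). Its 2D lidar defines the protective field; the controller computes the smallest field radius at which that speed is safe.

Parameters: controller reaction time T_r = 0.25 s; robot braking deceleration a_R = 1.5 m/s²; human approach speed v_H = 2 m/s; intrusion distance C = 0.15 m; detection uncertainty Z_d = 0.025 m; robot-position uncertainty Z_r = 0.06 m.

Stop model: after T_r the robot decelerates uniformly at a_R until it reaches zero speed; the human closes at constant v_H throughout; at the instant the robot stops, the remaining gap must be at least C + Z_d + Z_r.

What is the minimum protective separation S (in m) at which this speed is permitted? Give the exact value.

braking lasts T_s = (17/20)/(3/2) = 0.5667 s
robot in T_r: 0.8500·0.2500 = 0.2125 m
robot under decel: 0.8500²/(2·1.5000) = 0.2408 m
person approaches 2.0000·(0.2500+0.5667) = 1.6333 m
margins: 0.1500+0.0250+0.0600 = 0.2350 m
S_min ≈ 0.2125+0.2408+1.6333+0.2350  ⇒  S_min = 1393/600 m

S_min = 1393/600 m = 2.3217 m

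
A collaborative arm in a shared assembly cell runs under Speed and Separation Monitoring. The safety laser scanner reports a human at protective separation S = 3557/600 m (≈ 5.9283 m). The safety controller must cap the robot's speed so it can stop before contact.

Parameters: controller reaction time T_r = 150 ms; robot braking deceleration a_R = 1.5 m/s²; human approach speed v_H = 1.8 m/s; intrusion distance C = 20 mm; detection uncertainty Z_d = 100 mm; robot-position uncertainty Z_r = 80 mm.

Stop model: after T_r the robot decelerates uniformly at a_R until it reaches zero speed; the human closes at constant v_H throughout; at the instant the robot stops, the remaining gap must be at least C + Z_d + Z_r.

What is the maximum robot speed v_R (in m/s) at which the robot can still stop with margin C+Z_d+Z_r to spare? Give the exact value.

at the boundary: (1/3)·v² + (27/20)·v + (-131/24) = 0
  disc = (27/20)² − 4·(1/3)·(-131/24) = 32761/3600 ; √disc = 181/60
  v_R = (−(27/20) + 181/60) / (2·(1/3)) = 5/2 m/s
check:
T_s = v_R/a_R = (5/2)/(3/2) = 1.6667 s
robot covers v_R·T_r = 2.5000·0.1500 = 0.3750 m before braking
robot covers 2.5000·1.6667 − ½·1.5000·1.6667² = 2.0833 m while stopping
human closes 1.8000·1.8167 = 3.2700 m
C+Z_d+Z_r = 0.0200+0.1000+0.0800 = 0.2000 m
sum ≈ 0.3750+2.0833+3.2700+0.2000 ≈ 5.9283 m = S ✓

v_R_max = 5/2 m/s = 2.5000 m/s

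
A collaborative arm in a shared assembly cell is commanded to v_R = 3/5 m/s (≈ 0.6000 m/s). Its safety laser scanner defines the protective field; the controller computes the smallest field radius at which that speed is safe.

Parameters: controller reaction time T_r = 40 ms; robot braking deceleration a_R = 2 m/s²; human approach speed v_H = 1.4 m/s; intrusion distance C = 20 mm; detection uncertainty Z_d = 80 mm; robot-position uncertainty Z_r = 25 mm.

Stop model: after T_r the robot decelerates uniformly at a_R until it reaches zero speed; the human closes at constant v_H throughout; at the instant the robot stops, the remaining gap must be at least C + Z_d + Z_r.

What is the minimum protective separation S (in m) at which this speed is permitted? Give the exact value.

S_min = 143/200 m = 0.7150 m

stop time T_s = (3/5)/2 = 0.3000 s
reaction-phase robot travel = 0.6000·0.0400 = 0.0240 m
robot covers 0.6000·0.3000 − ½·2.0000·0.3000² = 0.0900 m while stopping
human over T_r+T_s: 1.4000·(0.0400+0.3000) = 0.4760 m
margins: 0.0200+0.0800+0.0250 = 0.1250 m
S_min ≈ 0.0240+0.0900+0.4760+0.1250  ⇒  S_min = 143/200 m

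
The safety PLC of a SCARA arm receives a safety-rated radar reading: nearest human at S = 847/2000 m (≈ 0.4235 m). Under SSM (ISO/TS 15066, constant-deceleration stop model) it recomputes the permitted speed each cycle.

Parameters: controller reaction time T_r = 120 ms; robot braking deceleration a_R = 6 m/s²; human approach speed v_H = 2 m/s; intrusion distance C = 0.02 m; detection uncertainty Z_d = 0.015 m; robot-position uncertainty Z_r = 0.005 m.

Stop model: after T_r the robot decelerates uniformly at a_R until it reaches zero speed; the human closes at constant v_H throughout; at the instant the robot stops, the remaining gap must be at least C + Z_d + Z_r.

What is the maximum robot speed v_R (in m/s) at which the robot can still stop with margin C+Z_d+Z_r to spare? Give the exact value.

v_R_max = 3/10 m/s = 0.3000 m/s

at the boundary: (1/12)·v² + (34/75)·v + (-287/2000) = 0
  disc = (34/75)² − 4·(1/12)·(-287/2000) = 22801/90000 ; √disc = 151/300
  v_R = (−(34/75) + 151/300) / (2·(1/12)) = 3/10 m/s
check:
braking lasts T_s = (3/10)/6 = 0.0500 s
reaction-phase robot travel = 0.3000·0.1200 = 0.0360 m
robot under decel: 0.3000²/(2·6.0000) = 0.0075 m
human over T_r+T_s: 2.0000·(0.1200+0.0500) = 0.3400 m
C+Z_d+Z_r = 0.0200+0.0150+0.0050 = 0.0400 m
sum ≈ 0.0360+0.0075+0.3400+0.0400 ≈ 0.4235 m = S ✓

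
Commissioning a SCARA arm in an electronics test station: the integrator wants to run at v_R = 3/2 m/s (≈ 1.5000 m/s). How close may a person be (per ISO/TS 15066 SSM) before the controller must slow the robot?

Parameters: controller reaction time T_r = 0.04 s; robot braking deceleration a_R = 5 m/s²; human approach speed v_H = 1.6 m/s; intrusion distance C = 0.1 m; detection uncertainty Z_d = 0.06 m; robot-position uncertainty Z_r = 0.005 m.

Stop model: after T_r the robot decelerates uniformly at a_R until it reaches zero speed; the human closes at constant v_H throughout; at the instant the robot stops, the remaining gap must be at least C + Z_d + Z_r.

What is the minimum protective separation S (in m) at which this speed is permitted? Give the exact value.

stop time T_s = (3/2)/5 = 0.3000 s
robot covers v_R·T_r = 1.5000·0.0400 = 0.0600 m before braking
robot covers 1.5000·0.3000 − ½·5.0000·0.3000² = 0.2250 m while stopping
human over T_r+T_s: 1.6000·(0.0400+0.3000) = 0.5440 m
residual clearance needed = 0.1000+0.0600+0.0050 = 0.1650 m
S_min ≈ 0.0600+0.2250+0.5440+0.1650  ⇒  S_min = 497/500 m

S_min = 497/500 m = 0.9940 m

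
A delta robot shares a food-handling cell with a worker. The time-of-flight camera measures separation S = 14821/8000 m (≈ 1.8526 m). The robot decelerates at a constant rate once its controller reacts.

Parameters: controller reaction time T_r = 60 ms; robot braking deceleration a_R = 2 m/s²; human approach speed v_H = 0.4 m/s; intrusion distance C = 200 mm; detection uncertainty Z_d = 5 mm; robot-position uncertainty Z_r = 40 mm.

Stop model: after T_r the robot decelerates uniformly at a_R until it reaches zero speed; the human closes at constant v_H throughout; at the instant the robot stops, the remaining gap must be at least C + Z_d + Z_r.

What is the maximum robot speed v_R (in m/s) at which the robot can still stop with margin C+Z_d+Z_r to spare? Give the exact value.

quadratic (1/4)·v² + (13/50)·v + (-12669/8000) = 0
  disc = (13/50)² − 4·(1/4)·(-12669/8000) = 66049/40000 ; √disc = 257/200
  v_R = (−(13/50) + 257/200) / (2·(1/4)) = 41/20 m/s
check:
braking lasts T_s = (41/20)/2 = 1.0250 s
robot in T_r: 2.0500·0.0600 = 0.1230 m
braking distance = 2.0500²/(2·2.0000) = 1.0506 m
human over T_r+T_s: 0.4000·(0.0600+1.0250) = 0.4340 m
C+Z_d+Z_r = 0.2000+0.0050+0.0400 = 0.2450 m
sum ≈ 0.1230+1.0506+0.4340+0.2450 ≈ 1.8526 m = S ✓

v_R_max = 41/20 m/s = 2.0500 m/s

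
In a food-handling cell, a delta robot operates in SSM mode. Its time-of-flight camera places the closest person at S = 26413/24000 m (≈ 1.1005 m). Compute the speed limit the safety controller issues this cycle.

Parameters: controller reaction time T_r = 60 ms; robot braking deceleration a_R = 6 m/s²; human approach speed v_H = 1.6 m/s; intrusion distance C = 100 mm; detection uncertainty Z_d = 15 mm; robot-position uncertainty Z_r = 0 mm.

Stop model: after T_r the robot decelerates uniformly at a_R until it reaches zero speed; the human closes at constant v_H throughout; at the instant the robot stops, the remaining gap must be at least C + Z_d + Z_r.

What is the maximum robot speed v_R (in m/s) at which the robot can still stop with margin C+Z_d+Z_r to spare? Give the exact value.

v_R_max = 37/20 m/s = 1.8500 m/s

quadratic (1/12)·v² + (49/150)·v + (-21349/24000) = 0
  disc = (49/150)² − 4·(1/12)·(-21349/24000) = 16129/40000 ; √disc = 127/200
  v_R = (−(49/150) + 127/200) / (2·(1/12)) = 37/20 m/s
check:
braking lasts T_s = (37/20)/6 = 0.3083 s
robot covers v_R·T_r = 1.8500·0.0600 = 0.1110 m before braking
robot under decel: 1.8500²/(2·6.0000) = 0.2852 m
human over T_r+T_s: 1.6000·(0.0600+0.3083) = 0.5893 m
margins: 0.1000+0.0150+0.0000 = 0.1150 m
sum ≈ 0.1110+0.2852+0.5893+0.1150 ≈ 1.1005 m = S ✓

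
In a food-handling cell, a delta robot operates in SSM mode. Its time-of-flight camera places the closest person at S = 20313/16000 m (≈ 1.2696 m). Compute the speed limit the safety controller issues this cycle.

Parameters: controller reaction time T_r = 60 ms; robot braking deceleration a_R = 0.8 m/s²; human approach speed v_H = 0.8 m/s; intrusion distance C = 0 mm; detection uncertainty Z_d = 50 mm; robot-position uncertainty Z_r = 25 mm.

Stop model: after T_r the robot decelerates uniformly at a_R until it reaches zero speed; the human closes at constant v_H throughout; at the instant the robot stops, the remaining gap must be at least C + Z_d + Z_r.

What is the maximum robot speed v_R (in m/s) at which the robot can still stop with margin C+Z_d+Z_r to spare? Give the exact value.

v_R_max = 3/4 m/s = 0.7500 m/s

collect terms ⇒ (5/8)·v_R² + (53/50)·v_R + (-3669/3200) = 0
  disc = (53/50)² − 4·(5/8)·(-3669/3200) = 638401/160000 ; √disc = 799/400
  v_R = (−(53/50) + 799/400) / (2·(5/8)) = 3/4 m/s
check:
T_s = v_R/a_R = (3/4)/(4/5) = 0.9375 s
robot covers v_R·T_r = 0.7500·0.0600 = 0.0450 m before braking
robot under decel: 0.7500²/(2·0.8000) = 0.3516 m
person approaches 0.8000·(0.0600+0.9375) = 0.7980 m
C+Z_d+Z_r = 0.0000+0.0500+0.0250 = 0.0750 m
sum ≈ 0.0450+0.3516+0.7980+0.0750 ≈ 1.2696 m = S ✓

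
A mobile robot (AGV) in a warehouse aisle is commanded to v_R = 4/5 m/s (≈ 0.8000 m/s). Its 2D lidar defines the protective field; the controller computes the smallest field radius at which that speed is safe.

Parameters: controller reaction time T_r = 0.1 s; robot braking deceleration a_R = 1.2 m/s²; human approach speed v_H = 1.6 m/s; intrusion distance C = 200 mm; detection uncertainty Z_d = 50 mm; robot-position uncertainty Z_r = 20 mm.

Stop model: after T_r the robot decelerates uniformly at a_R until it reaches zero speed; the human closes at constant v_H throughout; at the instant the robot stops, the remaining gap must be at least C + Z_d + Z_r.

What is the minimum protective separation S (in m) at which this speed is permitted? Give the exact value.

S_min = 553/300 m = 1.8433 m

braking lasts T_s = (4/5)/(6/5) = 0.6667 s
robot in T_r: 0.8000·0.1000 = 0.0800 m
braking distance = 0.8000²/(2·1.2000) = 0.2667 m
human over T_r+T_s: 1.6000·(0.1000+0.6667) = 1.2267 m
margins: 0.2000+0.0500+0.0200 = 0.2700 m
S_min ≈ 0.0800+0.2667+1.2267+0.2700  ⇒  S_min = 553/300 m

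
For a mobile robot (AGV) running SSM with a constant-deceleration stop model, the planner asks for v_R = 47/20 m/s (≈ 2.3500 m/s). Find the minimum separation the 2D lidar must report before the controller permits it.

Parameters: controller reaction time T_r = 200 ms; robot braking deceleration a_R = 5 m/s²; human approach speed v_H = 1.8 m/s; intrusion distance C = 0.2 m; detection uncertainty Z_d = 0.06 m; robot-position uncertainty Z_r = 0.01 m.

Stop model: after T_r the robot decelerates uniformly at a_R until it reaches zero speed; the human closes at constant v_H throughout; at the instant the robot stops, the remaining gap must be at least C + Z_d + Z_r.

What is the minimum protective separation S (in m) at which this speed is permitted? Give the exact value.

S_min = 9993/4000 m = 2.4983 m

stop time T_s = (47/20)/5 = 0.4700 s
robot in T_r: 2.3500·0.2000 = 0.4700 m
robot covers 2.3500·0.4700 − ½·5.0000·0.4700² = 0.5523 m while stopping
person approaches 1.8000·(0.2000+0.4700) = 1.2060 m
residual clearance needed = 0.2000+0.0600+0.0100 = 0.2700 m
S_min ≈ 0.4700+0.5523+1.2060+0.2700  ⇒  S_min = 9993/4000 m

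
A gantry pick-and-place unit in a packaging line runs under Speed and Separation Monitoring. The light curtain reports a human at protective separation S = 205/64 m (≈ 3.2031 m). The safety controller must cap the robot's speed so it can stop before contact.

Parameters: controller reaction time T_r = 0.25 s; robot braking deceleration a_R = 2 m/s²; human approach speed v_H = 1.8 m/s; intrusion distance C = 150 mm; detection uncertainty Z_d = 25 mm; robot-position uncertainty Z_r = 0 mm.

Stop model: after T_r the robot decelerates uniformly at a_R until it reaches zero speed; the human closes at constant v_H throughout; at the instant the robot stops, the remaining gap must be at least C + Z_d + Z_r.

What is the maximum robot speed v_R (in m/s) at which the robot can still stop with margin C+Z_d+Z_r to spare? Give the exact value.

at the boundary: (1/4)·v² + (23/20)·v + (-165/64) = 0
  disc = (23/20)² − 4·(1/4)·(-165/64) = 6241/1600 ; √disc = 79/40
  v_R = (−(23/20) + 79/40) / (2·(1/4)) = 33/20 m/s
check:
braking lasts T_s = (33/20)/2 = 0.8250 s
robot covers v_R·T_r = 1.6500·0.2500 = 0.4125 m before braking
robot under decel: 1.6500²/(2·2.0000) = 0.6806 m
human closes 1.8000·1.0750 = 1.9350 m
C+Z_d+Z_r = 0.1500+0.0250+0.0000 = 0.1750 m
sum ≈ 0.4125+0.6806+1.9350+0.1750 ≈ 3.2031 m = S ✓

v_R_max = 33/20 m/s = 1.6500 m/s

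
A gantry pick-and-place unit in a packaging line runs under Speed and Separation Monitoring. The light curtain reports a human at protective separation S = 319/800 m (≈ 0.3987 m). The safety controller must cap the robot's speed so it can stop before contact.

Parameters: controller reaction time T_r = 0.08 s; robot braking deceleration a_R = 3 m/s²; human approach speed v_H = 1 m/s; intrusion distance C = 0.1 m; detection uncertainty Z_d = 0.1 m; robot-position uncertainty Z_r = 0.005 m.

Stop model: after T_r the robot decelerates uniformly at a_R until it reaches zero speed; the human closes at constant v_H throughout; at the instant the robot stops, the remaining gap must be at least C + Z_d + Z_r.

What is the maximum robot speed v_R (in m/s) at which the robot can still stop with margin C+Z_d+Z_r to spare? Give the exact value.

v_R_max = 1/4 m/s = 0.2500 m/s

quadratic (1/6)·v² + (31/75)·v + (-91/800) = 0
  disc = (31/75)² − 4·(1/6)·(-91/800) = 22201/90000 ; √disc = 149/300
  v_R = (−(31/75) + 149/300) / (2·(1/6)) = 1/4 m/s
check:
stop time T_s = (1/4)/3 = 0.0833 s
robot covers v_R·T_r = 0.2500·0.0800 = 0.0200 m before braking
braking distance = 0.2500²/(2·3.0000) = 0.0104 m
human closes 1.0000·0.1633 = 0.1633 m
C+Z_d+Z_r = 0.1000+0.1000+0.0050 = 0.2050 m
sum ≈ 0.0200+0.0104+0.1633+0.2050 ≈ 0.3987 m = S ✓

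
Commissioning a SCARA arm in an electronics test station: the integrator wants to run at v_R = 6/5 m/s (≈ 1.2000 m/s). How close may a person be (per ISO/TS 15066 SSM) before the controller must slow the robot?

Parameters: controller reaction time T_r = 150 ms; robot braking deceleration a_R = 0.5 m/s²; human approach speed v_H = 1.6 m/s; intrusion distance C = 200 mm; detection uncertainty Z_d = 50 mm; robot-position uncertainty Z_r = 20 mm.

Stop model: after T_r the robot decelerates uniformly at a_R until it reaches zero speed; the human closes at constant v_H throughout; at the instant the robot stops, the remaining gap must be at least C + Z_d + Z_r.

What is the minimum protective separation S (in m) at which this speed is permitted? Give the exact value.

braking lasts T_s = (6/5)/(1/2) = 2.4000 s
robot in T_r: 1.2000·0.1500 = 0.1800 m
robot under decel: 1.2000²/(2·0.5000) = 1.4400 m
human over T_r+T_s: 1.6000·(0.1500+2.4000) = 4.0800 m
margins: 0.2000+0.0500+0.0200 = 0.2700 m
S_min ≈ 0.1800+1.4400+4.0800+0.2700  ⇒  S_min = 597/100 m

S_min = 597/100 m = 5.9700 m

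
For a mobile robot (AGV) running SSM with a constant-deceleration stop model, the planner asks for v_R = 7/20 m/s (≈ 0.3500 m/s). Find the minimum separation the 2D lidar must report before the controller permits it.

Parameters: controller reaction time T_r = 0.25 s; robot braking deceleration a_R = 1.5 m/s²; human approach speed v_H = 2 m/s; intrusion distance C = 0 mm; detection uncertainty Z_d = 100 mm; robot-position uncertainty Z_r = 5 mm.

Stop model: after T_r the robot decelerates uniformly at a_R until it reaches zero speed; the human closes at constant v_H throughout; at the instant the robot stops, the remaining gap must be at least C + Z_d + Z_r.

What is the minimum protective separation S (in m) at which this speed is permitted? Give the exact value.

braking lasts T_s = (7/20)/(3/2) = 0.2333 s
robot covers v_R·T_r = 0.3500·0.2500 = 0.0875 m before braking
robot covers 0.3500·0.2333 − ½·1.5000·0.2333² = 0.0408 m while stopping
human closes 2.0000·0.4833 = 0.9667 m
residual clearance needed = 0.0000+0.1000+0.0050 = 0.1050 m
S_min ≈ 0.0875+0.0408+0.9667+0.1050  ⇒  S_min = 6/5 m

S_min = 6/5 m = 1.2000 m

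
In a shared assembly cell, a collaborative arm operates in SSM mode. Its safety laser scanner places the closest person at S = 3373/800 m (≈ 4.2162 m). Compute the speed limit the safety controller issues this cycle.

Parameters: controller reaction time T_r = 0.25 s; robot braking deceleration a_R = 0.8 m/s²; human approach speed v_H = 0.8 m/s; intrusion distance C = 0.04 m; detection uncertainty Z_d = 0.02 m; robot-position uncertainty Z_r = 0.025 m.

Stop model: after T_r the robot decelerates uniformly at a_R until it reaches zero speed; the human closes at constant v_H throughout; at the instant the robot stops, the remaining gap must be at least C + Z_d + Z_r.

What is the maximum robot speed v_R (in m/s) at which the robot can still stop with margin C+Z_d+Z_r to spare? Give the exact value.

v_R_max = 17/10 m/s = 1.7000 m/s

at the boundary: (5/8)·v² + (5/4)·v + (-629/160) = 0
  disc = (5/4)² − 4·(5/8)·(-629/160) = 729/64 ; √disc = 27/8
  v_R = (−(5/4) + 27/8) / (2·(5/8)) = 17/10 m/s
check:
T_s = v_R/a_R = (17/10)/(4/5) = 2.1250 s
robot in T_r: 1.7000·0.2500 = 0.4250 m
robot covers 1.7000·2.1250 − ½·0.8000·2.1250² = 1.8062 m while stopping
person approaches 0.8000·(0.2500+2.1250) = 1.9000 m
margins: 0.0400+0.0200+0.0250 = 0.0850 m
sum ≈ 0.4250+1.8062+1.9000+0.0850 ≈ 4.2162 m = S ✓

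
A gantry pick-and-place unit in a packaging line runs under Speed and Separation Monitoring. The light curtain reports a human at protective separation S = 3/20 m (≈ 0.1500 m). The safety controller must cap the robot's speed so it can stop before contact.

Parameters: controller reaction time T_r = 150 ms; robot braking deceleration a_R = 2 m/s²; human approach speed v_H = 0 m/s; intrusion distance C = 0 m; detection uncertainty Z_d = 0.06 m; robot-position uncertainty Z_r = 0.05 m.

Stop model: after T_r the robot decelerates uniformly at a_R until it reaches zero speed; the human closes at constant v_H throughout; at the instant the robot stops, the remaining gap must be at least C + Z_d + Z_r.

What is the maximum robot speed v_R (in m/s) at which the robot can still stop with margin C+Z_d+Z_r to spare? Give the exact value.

collect terms ⇒ (1/4)·v_R² + (3/20)·v_R + (-1/25) = 0
  disc = (3/20)² − 4·(1/4)·(-1/25) = 1/16 ; √disc = 1/4
  v_R = (−(3/20) + 1/4) / (2·(1/4)) = 1/5 m/s
check:
T_s = v_R/a_R = (1/5)/2 = 0.1000 s
reaction-phase robot travel = 0.2000·0.1500 = 0.0300 m
robot under decel: 0.2000²/(2·2.0000) = 0.0100 m
human over T_r+T_s: 0.0000·(0.1500+0.1000) = 0.0000 m
C+Z_d+Z_r = 0.0000+0.0600+0.0500 = 0.1100 m
sum ≈ 0.0300+0.0100+0.0000+0.1100 ≈ 0.1500 m = S ✓

v_R_max = 1/5 m/s = 0.2000 m/s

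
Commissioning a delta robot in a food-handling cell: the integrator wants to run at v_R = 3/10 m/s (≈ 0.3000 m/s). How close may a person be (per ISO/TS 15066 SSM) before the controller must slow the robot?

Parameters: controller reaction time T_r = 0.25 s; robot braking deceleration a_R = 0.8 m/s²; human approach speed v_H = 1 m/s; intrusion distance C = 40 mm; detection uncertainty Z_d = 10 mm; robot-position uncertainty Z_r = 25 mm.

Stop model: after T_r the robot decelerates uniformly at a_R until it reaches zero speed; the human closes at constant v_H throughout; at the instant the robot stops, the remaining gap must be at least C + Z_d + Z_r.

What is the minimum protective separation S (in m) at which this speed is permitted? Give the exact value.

braking lasts T_s = (3/10)/(4/5) = 0.3750 s
robot covers v_R·T_r = 0.3000·0.2500 = 0.0750 m before braking
robot covers 0.3000·0.3750 − ½·0.8000·0.3750² = 0.0563 m while stopping
human closes 1.0000·0.6250 = 0.6250 m
residual clearance needed = 0.0400+0.0100+0.0250 = 0.0750 m
S_min ≈ 0.0750+0.0563+0.6250+0.0750  ⇒  S_min = 133/160 m

S_min = 133/160 m = 0.8313 m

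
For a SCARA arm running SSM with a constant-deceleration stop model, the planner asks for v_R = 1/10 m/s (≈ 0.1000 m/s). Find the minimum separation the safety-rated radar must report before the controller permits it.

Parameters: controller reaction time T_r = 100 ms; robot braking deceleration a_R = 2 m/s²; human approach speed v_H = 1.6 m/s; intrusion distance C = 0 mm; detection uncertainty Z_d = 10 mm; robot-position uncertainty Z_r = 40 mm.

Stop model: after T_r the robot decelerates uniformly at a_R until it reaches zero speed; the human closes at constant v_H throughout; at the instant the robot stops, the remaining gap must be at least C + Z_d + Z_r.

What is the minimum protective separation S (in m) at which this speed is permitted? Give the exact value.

S_min = 121/400 m = 0.3025 m

stop time T_s = (1/10)/2 = 0.0500 s
reaction-phase robot travel = 0.1000·0.1000 = 0.0100 m
robot under decel: 0.1000²/(2·2.0000) = 0.0025 m
human closes 1.6000·0.1500 = 0.2400 m
C+Z_d+Z_r = 0.0000+0.0100+0.0400 = 0.0500 m
S_min ≈ 0.0100+0.0025+0.2400+0.0500  ⇒  S_min = 121/400 m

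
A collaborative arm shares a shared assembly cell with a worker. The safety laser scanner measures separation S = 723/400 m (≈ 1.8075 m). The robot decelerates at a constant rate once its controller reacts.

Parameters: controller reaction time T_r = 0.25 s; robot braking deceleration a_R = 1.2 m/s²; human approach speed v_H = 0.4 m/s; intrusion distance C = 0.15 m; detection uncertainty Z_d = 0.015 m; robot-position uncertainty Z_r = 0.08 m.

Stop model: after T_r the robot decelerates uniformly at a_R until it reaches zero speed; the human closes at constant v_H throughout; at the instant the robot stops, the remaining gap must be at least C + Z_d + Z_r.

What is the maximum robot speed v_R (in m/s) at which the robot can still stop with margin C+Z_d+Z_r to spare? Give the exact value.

v_R_max = 13/10 m/s = 1.3000 m/s

collect terms ⇒ (5/12)·v_R² + (7/12)·v_R + (-117/80) = 0
  disc = (7/12)² − 4·(5/12)·(-117/80) = 25/9 ; √disc = 5/3
  v_R = (−(7/12) + 5/3) / (2·(5/12)) = 13/10 m/s
check:
T_s = v_R/a_R = (13/10)/(6/5) = 1.0833 s
robot covers v_R·T_r = 1.3000·0.2500 = 0.3250 m before braking
robot covers 1.3000·1.0833 − ½·1.2000·1.0833² = 0.7042 m while stopping
person approaches 0.4000·(0.2500+1.0833) = 0.5333 m
residual clearance needed = 0.1500+0.0150+0.0800 = 0.2450 m
sum ≈ 0.3250+0.7042+0.5333+0.2450 ≈ 1.8075 m = S ✓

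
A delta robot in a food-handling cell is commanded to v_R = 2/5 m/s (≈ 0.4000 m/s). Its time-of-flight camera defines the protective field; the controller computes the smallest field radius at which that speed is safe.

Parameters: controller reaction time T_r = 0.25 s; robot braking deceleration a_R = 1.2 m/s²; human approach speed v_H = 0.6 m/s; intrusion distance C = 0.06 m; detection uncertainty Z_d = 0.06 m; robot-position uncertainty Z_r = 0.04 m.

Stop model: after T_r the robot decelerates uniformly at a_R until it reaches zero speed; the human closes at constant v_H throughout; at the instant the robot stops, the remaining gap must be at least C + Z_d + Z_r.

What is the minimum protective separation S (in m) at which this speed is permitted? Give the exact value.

T_s = v_R/a_R = (2/5)/(6/5) = 0.3333 s
robot covers v_R·T_r = 0.4000·0.2500 = 0.1000 m before braking
braking distance = 0.4000²/(2·1.2000) = 0.0667 m
human over T_r+T_s: 0.6000·(0.2500+0.3333) = 0.3500 m
margins: 0.0600+0.0600+0.0400 = 0.1600 m
S_min ≈ 0.1000+0.0667+0.3500+0.1600  ⇒  S_min = 203/300 m

S_min = 203/300 m = 0.6767 m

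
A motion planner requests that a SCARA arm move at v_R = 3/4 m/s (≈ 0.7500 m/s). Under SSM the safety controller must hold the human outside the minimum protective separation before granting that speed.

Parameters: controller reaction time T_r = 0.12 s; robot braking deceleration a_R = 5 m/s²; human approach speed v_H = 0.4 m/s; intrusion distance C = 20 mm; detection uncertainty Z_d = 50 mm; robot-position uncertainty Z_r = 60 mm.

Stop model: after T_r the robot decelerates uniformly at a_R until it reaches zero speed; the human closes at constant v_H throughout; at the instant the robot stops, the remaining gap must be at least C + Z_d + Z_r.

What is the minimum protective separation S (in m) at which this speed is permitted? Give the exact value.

S_min = 1537/4000 m = 0.3842 m

braking lasts T_s = (3/4)/5 = 0.1500 s
robot in T_r: 0.7500·0.1200 = 0.0900 m
braking distance = 0.7500²/(2·5.0000) = 0.0563 m
person approaches 0.4000·(0.1200+0.1500) = 0.1080 m
residual clearance needed = 0.0200+0.0500+0.0600 = 0.1300 m
S_min ≈ 0.0900+0.0563+0.1080+0.1300  ⇒  S_min = 1537/4000 m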